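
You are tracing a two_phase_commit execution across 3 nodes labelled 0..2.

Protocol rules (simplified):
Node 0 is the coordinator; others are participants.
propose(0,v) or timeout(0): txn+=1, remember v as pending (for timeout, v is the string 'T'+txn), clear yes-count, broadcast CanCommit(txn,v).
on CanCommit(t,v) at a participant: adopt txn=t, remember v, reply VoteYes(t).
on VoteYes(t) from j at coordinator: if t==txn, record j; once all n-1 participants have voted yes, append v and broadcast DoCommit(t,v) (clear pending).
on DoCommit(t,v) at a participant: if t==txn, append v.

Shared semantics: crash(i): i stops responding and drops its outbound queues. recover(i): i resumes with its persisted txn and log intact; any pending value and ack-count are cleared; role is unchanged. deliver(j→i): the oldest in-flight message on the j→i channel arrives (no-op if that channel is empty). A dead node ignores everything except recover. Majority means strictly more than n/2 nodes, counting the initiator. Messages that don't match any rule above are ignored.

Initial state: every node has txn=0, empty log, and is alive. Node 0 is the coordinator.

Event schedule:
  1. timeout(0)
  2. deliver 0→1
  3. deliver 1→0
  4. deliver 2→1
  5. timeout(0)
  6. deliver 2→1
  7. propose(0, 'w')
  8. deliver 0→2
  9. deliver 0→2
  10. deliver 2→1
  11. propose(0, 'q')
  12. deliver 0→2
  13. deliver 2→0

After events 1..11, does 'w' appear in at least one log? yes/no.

1. timeout(0):  <0:coor t1 ->
2. deliver 0→1:  <1:part t1 ->
3. deliver 1→0:  nop
4. deliver 2→1:  nop
5. timeout(0):  <0:coor t2 ->
6. deliver 2→1:  nop
7. propose(0,'w'):  <0:coor t3 ->
8. deliver 0→2:  <2:part t1 ->
9. deliver 0→2:  <2:part t2 ->
10. deliver 2→1:  nop
11. propose(0,'q'):  <0:coor t4 ->

no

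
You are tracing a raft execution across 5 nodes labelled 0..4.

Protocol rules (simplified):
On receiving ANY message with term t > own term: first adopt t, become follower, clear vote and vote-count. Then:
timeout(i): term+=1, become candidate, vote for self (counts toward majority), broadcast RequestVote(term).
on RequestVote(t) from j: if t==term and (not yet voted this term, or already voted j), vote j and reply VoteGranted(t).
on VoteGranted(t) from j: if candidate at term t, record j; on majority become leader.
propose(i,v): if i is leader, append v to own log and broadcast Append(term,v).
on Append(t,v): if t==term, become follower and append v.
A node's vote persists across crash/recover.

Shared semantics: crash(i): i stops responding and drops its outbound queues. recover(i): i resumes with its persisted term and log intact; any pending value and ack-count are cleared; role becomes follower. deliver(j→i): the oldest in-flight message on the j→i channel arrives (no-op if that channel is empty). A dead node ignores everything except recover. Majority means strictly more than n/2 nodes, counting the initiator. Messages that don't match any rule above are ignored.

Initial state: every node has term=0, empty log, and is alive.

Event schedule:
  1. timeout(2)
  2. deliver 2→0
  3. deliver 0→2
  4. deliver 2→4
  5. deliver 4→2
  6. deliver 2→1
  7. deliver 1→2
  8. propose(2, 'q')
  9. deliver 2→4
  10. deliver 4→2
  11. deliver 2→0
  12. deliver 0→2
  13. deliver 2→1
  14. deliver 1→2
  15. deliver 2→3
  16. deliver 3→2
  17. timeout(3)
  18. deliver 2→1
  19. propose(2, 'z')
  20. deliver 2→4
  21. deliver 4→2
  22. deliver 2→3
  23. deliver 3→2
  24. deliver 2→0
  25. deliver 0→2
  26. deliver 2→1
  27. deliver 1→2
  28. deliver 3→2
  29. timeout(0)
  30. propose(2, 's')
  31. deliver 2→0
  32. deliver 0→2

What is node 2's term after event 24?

2

1. timeout(2):  <2:cand t1 ->
2. deliver 2→0:  <0:foll t1 ->
3. deliver 0→2:  nop
4. deliver 2→4:  <4:foll t1 ->
5. deliver 4→2:  <2:lead t1 ->
6. deliver 2→1:  <1:foll t1 ->
7. deliver 1→2:  nop
8. propose(2,'q'):  <2:lead t1 q>
9. deliver 2→4:  <4:foll t1 q>
10. deliver 4→2:  nop
11. deliver 2→0:  <0:foll t1 q>
12. deliver 0→2:  nop
13. deliver 2→1:  <1:foll t1 q>
14. deliver 1→2:  nop
15. deliver 2→3:  <3:foll t1 ->
16. deliver 3→2:  nop
17. timeout(3):  <3:cand t2 ->
18. deliver 2→1:  nop
19. propose(2,'z'):  <2:lead t1 q,z>
20. deliver 2→4:  <4:foll t1 q,z>
21. deliver 4→2:  nop
22. deliver 2→3:  nop
23. deliver 3→2:  <2:foll t2 q,z>
24. deliver 2→0:  <0:foll t1 q,z>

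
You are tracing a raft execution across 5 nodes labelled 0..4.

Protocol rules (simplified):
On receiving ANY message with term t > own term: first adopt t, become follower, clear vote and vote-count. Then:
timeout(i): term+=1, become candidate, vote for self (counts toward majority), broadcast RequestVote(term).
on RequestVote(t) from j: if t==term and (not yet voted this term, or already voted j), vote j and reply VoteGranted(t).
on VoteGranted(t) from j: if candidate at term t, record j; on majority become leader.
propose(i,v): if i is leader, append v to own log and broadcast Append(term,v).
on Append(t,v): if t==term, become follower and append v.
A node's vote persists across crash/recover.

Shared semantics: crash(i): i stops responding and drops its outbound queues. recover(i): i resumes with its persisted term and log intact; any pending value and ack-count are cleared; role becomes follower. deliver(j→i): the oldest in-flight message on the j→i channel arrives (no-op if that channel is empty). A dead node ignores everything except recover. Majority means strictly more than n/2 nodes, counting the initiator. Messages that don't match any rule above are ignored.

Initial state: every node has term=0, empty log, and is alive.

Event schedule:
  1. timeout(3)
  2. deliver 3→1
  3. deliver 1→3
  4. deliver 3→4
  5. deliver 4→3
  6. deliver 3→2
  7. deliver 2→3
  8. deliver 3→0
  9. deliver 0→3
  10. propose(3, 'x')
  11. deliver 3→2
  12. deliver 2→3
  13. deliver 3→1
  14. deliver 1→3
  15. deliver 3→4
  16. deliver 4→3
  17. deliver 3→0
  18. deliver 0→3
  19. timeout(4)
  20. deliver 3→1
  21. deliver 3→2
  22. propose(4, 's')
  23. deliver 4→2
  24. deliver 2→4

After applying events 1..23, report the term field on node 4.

2

[1] timeout(3) → N3(cand t1 [-])
[2] deliver 3→1 → N1(foll t1 [-])
[3] deliver 1→3 → ∅
[4] deliver 3→4 → N4(foll t1 [-])
[5] deliver 4→3 → N3(lead t1 [-])
[6] deliver 3→2 → N2(foll t1 [-])
[7] deliver 2→3 → ∅
[8] deliver 3→0 → N0(foll t1 [-])
[9] deliver 0→3 → ∅
[10] propose(3,'x') → N3(lead t1 [x])
[11] deliver 3→2 → N2(foll t1 [x])
[12] deliver 2→3 → ∅
[13] deliver 3→1 → N1(foll t1 [x])
[14] deliver 1→3 → ∅
[15] deliver 3→4 → N4(foll t1 [x])
[16] deliver 4→3 → ∅
[17] deliver 3→0 → N0(foll t1 [x])
[18] deliver 0→3 → ∅
[19] timeout(4) → N4(cand t2 [x])
[20] deliver 3→1 → ∅
[21] deliver 3→2 → ∅
[22] propose(4,'s') → ∅
[23] deliver 4→2 → N2(foll t2 [x])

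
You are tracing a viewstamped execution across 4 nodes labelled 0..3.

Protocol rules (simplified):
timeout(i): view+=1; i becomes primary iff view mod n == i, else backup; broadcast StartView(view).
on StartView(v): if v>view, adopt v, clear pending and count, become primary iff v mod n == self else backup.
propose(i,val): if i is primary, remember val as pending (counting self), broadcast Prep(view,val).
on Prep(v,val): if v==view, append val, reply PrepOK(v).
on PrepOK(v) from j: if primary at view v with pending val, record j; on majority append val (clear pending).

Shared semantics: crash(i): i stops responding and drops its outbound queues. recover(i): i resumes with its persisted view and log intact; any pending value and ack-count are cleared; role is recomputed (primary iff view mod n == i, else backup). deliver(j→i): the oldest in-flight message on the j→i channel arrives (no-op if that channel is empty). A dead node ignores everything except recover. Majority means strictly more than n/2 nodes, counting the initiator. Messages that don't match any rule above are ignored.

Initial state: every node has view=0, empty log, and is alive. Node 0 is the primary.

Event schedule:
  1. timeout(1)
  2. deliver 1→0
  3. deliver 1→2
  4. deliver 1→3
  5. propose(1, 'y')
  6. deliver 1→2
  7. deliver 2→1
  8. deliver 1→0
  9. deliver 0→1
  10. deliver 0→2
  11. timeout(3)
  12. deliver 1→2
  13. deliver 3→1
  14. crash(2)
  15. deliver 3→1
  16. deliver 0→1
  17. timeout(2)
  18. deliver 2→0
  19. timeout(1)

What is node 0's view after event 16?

[1] timeout(1) → N1(prim v1 [-])
[2] deliver 1→0 → N0(back v1 [-])
[3] deliver 1→2 → N2(back v1 [-])
[4] deliver 1→3 → N3(back v1 [-])
[5] propose(1,'y') → ∅
[6] deliver 1→2 → N2(back v1 [y])
[7] deliver 2→1 → ∅
[8] deliver 1→0 → N0(back v1 [y])
[9] deliver 0→1 → N1(prim v1 [y])
[10] deliver 0→2 → ∅
[11] timeout(3) → N3(back v2 [-])
[12] deliver 1→2 → ∅
[13] deliver 3→1 → N1(back v2 [y])
[14] crash(2) → N2(✗back v1 [y])
[15] deliver 3→1 → ∅
[16] deliver 0→1 → ∅

1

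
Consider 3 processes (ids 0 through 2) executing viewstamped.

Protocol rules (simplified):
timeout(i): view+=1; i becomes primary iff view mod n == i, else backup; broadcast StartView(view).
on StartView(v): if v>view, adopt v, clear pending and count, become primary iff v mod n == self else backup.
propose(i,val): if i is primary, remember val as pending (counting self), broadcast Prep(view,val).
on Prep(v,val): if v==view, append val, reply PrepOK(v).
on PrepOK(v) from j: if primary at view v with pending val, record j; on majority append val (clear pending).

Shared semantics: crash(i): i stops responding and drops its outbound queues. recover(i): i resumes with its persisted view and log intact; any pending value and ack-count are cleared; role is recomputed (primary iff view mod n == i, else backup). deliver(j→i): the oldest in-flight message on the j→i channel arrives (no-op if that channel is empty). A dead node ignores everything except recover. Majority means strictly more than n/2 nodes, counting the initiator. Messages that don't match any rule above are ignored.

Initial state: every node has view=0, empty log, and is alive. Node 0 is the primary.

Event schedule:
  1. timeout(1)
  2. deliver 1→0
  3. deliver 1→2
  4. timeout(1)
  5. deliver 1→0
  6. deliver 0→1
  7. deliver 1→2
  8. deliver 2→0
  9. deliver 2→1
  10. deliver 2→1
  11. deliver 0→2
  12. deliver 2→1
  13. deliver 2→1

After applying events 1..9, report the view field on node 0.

e1 timeout(1): 1[prim,v=1,-]
e2 deliver 1→0: 0[back,v=1,-]
e3 deliver 1→2: 2[back,v=1,-]
e4 timeout(1): 1[back,v=2,-]
e5 deliver 1→0: 0[back,v=2,-]
e6 deliver 0→1: ·
e7 deliver 1→2: 2[prim,v=2,-]
e8 deliver 2→0: ·
e9 deliver 2→1: ·

2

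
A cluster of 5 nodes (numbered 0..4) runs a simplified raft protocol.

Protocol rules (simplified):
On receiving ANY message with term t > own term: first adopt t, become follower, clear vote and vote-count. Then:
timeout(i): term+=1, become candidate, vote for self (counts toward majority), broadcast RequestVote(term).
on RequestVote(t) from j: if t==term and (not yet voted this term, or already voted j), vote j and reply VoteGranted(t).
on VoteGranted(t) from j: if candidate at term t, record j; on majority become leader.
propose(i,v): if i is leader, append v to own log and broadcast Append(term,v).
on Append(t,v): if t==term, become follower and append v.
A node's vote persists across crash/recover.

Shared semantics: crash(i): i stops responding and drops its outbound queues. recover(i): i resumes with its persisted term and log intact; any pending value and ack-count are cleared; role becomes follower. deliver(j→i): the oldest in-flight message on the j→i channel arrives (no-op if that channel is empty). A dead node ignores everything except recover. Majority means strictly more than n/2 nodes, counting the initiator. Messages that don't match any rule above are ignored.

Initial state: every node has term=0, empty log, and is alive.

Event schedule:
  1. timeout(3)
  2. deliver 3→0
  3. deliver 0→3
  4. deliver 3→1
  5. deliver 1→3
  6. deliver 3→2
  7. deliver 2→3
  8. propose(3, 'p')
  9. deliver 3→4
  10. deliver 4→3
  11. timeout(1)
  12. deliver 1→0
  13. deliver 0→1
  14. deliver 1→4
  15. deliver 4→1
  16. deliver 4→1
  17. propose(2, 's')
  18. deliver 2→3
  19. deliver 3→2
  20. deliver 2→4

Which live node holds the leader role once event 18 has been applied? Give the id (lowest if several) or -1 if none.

1

after 1 — timeout(3): n3:cand/t1/[-]
after 2 — deliver 3→0: n0:foll/t1/[-]
after 3 — deliver 0→3: ·
after 4 — deliver 3→1: n1:foll/t1/[-]
after 5 — deliver 1→3: n3:lead/t1/[-]
after 6 — deliver 3→2: n2:foll/t1/[-]
after 7 — deliver 2→3: ·
after 8 — propose(3,'p'): n3:lead/t1/[p]
after 9 — deliver 3→4: n4:foll/t1/[-]
after 10 — deliver 4→3: ·
after 11 — timeout(1): n1:cand/t2/[-]
after 12 — deliver 1→0: n0:foll/t2/[-]
after 13 — deliver 0→1: ·
after 14 — deliver 1→4: n4:foll/t2/[-]
after 15 — deliver 4→1: n1:lead/t2/[-]
after 16 — deliver 4→1: ·
after 17 — propose(2,'s'): ·
after 18 — deliver 2→3: ·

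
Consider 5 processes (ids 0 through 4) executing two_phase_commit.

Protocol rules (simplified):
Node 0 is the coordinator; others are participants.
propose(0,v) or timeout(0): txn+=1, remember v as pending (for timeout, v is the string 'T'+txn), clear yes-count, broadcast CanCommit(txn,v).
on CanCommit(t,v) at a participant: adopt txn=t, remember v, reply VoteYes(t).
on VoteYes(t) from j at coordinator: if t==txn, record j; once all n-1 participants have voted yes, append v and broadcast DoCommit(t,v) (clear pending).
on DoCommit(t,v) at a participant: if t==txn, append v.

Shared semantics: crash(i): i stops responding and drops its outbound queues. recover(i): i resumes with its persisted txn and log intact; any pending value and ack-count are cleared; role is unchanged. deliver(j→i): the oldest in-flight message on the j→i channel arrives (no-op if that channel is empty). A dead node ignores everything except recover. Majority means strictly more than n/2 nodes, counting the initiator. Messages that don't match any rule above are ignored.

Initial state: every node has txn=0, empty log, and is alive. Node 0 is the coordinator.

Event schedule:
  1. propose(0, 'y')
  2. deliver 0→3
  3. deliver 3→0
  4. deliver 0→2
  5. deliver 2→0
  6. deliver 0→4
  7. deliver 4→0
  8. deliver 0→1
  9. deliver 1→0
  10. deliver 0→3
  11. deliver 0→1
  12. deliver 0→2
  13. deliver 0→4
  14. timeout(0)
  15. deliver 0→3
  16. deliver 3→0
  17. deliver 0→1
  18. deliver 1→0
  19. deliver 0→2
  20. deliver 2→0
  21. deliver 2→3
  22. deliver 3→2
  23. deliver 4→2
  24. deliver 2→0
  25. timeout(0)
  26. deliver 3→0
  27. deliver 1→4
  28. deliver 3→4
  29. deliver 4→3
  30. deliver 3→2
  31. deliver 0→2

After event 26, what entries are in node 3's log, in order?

y

e1 propose(0,'y'): 0[coor,t=1,-]
e2 deliver 0→3: 3[part,t=1,-]
e3 deliver 3→0: ·
e4 deliver 0→2: 2[part,t=1,-]
e5 deliver 2→0: ·
e6 deliver 0→4: 4[part,t=1,-]
e7 deliver 4→0: ·
e8 deliver 0→1: 1[part,t=1,-]
e9 deliver 1→0: 0[coor,t=1,y]
e10 deliver 0→3: 3[part,t=1,y]
e11 deliver 0→1: 1[part,t=1,y]
e12 deliver 0→2: 2[part,t=1,y]
e13 deliver 0→4: 4[part,t=1,y]
e14 timeout(0): 0[coor,t=2,y]
e15 deliver 0→3: 3[part,t=2,y]
e16 deliver 3→0: ·
e17 deliver 0→1: 1[part,t=2,y]
e18 deliver 1→0: ·
e19 deliver 0→2: 2[part,t=2,y]
e20 deliver 2→0: ·
e21 deliver 2→3: ·
e22 deliver 3→2: ·
e23 deliver 4→2: ·
e24 deliver 2→0: ·
e25 timeout(0): 0[coor,t=3,y]
e26 deliver 3→0: ·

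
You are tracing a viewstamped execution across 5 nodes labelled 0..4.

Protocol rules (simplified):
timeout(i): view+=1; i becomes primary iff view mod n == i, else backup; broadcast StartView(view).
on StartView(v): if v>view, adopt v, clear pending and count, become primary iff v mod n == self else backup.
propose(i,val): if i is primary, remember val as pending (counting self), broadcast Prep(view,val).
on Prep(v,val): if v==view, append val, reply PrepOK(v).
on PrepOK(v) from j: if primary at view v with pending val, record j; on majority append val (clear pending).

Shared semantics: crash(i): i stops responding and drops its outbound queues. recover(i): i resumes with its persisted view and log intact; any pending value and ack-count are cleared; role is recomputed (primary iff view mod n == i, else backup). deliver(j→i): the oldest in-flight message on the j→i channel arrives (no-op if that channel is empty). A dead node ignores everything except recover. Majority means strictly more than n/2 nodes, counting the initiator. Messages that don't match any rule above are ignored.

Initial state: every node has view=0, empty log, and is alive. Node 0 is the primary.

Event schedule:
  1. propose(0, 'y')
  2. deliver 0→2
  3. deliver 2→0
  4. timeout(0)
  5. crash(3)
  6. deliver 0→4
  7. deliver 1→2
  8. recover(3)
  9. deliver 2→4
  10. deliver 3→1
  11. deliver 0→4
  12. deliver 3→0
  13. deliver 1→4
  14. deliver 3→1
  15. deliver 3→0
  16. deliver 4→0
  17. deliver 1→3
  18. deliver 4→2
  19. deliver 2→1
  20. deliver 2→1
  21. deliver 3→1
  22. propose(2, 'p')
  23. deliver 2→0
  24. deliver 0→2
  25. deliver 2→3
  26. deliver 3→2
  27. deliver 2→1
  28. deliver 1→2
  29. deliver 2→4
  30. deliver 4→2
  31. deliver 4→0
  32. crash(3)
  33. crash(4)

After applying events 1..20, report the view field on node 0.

1

[1] propose(0,'y') → ∅
[2] deliver 0→2 → N2(back v0 [y])
[3] deliver 2→0 → ∅
[4] timeout(0) → N0(back v1 [-])
[5] crash(3) → N3(✗back v0 [-])
[6] deliver 0→4 → N4(back v0 [y])
[7] deliver 1→2 → ∅
[8] recover(3) → N3(back v0 [-])
[9] deliver 2→4 → ∅
[10] deliver 3→1 → ∅
[11] deliver 0→4 → N4(back v1 [y])
[12] deliver 3→0 → ∅
[13] deliver 1→4 → ∅
[14] deliver 3→1 → ∅
[15] deliver 3→0 → ∅
[16] deliver 4→0 → ∅
[17] deliver 1→3 → ∅
[18] deliver 4→2 → ∅
[19] deliver 2→1 → ∅
[20] deliver 2→1 → ∅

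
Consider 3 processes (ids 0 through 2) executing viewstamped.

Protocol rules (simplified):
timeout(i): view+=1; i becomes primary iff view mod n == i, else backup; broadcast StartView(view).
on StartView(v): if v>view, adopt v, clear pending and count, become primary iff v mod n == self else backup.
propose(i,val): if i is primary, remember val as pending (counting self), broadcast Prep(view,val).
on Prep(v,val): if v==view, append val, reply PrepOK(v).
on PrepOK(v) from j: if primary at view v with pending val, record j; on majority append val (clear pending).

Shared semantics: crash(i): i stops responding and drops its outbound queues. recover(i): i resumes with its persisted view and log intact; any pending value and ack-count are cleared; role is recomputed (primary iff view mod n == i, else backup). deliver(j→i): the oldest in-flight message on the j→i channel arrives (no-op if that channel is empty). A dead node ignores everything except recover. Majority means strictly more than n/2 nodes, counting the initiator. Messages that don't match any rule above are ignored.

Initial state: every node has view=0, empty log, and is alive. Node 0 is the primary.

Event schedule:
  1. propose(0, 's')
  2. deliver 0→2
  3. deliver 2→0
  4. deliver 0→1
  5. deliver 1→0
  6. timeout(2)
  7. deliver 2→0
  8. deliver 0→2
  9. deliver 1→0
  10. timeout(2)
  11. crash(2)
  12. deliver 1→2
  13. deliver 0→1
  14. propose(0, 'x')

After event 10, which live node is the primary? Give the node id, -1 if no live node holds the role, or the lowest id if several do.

2

step 1 propose(0,'s'): —
step 2 deliver 0→2: 2={back,v=0,log=s}
step 3 deliver 2→0: 0={prim,v=0,log=s}
step 4 deliver 0→1: 1={back,v=0,log=s}
step 5 deliver 1→0: —
step 6 timeout(2): 2={back,v=1,log=s}
step 7 deliver 2→0: 0={back,v=1,log=s}
step 8 deliver 0→2: —
step 9 deliver 1→0: —
step 10 timeout(2): 2={prim,v=2,log=s}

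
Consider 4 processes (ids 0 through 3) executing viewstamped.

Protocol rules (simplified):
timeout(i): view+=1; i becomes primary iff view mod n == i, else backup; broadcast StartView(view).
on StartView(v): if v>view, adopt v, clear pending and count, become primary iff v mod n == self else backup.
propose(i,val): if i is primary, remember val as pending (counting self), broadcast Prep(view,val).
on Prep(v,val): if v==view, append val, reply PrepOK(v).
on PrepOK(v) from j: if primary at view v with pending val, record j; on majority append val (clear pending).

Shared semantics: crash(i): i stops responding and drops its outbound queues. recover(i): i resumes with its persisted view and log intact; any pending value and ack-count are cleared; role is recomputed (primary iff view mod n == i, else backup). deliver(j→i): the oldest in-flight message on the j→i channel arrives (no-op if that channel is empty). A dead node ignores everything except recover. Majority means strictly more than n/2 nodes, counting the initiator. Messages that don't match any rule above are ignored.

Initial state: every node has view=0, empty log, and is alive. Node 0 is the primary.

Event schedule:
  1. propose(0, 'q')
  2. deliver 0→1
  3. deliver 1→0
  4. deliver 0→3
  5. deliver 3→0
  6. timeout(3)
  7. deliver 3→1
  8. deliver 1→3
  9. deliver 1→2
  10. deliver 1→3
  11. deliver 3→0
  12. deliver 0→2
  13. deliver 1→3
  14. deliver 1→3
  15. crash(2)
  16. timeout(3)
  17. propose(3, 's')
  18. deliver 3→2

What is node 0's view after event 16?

1. propose(0,'q'):  nop
2. deliver 0→1:  <1:back v0 q>
3. deliver 1→0:  nop
4. deliver 0→3:  <3:back v0 q>
5. deliver 3→0:  <0:prim v0 q>
6. timeout(3):  <3:back v1 q>
7. deliver 3→1:  <1:prim v1 q>
8. deliver 1→3:  nop
9. deliver 1→2:  nop
10. deliver 1→3:  nop
11. deliver 3→0:  <0:back v1 q>
12. deliver 0→2:  <2:back v0 q>
13. deliver 1→3:  nop
14. deliver 1→3:  nop
15. crash(2):  <2:✗back v0 q>
16. timeout(3):  <3:back v2 q>

1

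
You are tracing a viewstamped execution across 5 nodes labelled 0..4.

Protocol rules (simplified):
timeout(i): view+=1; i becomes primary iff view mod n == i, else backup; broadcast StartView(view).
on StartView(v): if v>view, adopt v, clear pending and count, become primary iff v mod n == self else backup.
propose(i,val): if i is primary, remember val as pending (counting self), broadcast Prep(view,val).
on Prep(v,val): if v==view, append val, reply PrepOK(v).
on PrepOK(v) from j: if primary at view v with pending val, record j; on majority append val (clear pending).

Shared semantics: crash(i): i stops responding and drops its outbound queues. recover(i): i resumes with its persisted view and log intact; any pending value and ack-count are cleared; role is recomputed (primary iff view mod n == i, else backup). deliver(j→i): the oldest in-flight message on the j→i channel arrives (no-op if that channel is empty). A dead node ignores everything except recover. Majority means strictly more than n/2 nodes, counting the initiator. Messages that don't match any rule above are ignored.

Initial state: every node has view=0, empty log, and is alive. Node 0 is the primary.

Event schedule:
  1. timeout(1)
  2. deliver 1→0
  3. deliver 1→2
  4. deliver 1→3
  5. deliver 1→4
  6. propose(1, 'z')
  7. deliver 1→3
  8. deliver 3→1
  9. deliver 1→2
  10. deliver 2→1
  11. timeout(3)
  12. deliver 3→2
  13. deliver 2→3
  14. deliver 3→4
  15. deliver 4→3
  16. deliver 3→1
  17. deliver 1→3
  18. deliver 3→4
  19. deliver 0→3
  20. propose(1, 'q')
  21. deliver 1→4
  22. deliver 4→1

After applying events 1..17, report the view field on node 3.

2

after 1 — timeout(1): n1:prim/v1/[-]
after 2 — deliver 1→0: n0:back/v1/[-]
after 3 — deliver 1→2: n2:back/v1/[-]
after 4 — deliver 1→3: n3:back/v1/[-]
after 5 — deliver 1→4: n4:back/v1/[-]
after 6 — propose(1,'z'): ·
after 7 — deliver 1→3: n3:back/v1/[z]
after 8 — deliver 3→1: ·
after 9 — deliver 1→2: n2:back/v1/[z]
after 10 — deliver 2→1: n1:prim/v1/[z]
after 11 — timeout(3): n3:back/v2/[z]
after 12 — deliver 3→2: n2:prim/v2/[z]
after 13 — deliver 2→3: ·
after 14 — deliver 3→4: n4:back/v2/[-]
after 15 — deliver 4→3: ·
after 16 — deliver 3→1: n1:back/v2/[z]
after 17 — deliver 1→3: ·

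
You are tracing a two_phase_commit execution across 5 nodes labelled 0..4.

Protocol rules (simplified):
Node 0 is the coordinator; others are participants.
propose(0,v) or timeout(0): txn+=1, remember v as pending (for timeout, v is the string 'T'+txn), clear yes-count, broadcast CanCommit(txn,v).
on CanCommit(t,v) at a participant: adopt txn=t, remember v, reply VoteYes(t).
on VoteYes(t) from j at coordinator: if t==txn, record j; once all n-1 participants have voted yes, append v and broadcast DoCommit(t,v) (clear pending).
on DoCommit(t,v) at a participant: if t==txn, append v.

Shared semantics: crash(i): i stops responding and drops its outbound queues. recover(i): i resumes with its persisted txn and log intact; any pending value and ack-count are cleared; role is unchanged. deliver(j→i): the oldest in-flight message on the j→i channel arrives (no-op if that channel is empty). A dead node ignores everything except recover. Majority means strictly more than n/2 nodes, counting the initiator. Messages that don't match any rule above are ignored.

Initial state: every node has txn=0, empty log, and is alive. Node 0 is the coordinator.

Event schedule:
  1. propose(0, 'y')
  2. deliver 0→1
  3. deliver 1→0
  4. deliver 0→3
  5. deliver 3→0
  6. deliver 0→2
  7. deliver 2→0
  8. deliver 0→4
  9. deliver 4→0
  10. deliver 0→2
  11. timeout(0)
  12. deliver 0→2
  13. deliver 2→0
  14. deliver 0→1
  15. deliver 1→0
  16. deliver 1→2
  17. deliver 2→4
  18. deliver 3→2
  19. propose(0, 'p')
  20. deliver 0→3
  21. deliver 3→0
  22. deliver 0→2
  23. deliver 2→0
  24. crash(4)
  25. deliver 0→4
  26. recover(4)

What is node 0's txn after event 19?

3

e1 propose(0,'y'): 0[coor,t=1,-]
e2 deliver 0→1: 1[part,t=1,-]
e3 deliver 1→0: ·
e4 deliver 0→3: 3[part,t=1,-]
e5 deliver 3→0: ·
e6 deliver 0→2: 2[part,t=1,-]
e7 deliver 2→0: ·
e8 deliver 0→4: 4[part,t=1,-]
e9 deliver 4→0: 0[coor,t=1,y]
e10 deliver 0→2: 2[part,t=1,y]
e11 timeout(0): 0[coor,t=2,y]
e12 deliver 0→2: 2[part,t=2,y]
e13 deliver 2→0: ·
e14 deliver 0→1: 1[part,t=1,y]
e15 deliver 1→0: ·
e16 deliver 1→2: ·
e17 deliver 2→4: ·
e18 deliver 3→2: ·
e19 propose(0,'p'): 0[coor,t=3,y]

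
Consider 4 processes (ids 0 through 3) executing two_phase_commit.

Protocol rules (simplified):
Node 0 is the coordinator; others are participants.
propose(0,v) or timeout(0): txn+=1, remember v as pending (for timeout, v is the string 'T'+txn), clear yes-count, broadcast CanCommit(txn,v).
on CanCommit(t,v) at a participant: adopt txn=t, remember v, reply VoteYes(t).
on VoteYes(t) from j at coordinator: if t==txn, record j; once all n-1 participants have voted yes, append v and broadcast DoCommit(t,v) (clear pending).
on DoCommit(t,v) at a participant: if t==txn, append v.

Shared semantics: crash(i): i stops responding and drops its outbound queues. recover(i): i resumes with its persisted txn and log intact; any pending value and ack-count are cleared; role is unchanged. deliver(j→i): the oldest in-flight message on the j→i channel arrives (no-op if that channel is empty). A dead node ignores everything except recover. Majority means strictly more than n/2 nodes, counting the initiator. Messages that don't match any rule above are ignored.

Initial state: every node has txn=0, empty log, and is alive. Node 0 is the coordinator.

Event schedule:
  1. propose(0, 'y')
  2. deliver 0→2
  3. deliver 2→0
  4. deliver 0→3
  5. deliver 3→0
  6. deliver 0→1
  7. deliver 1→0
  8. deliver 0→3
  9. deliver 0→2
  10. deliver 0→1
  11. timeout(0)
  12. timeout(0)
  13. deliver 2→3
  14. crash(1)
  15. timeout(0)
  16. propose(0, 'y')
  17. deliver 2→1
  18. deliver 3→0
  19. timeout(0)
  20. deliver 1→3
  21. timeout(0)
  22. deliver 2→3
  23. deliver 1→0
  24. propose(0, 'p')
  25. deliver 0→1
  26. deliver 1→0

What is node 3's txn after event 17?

1

e1 propose(0,'y'): 0[coor,t=1,-]
e2 deliver 0→2: 2[part,t=1,-]
e3 deliver 2→0: ·
e4 deliver 0→3: 3[part,t=1,-]
e5 deliver 3→0: ·
e6 deliver 0→1: 1[part,t=1,-]
e7 deliver 1→0: 0[coor,t=1,y]
e8 deliver 0→3: 3[part,t=1,y]
e9 deliver 0→2: 2[part,t=1,y]
e10 deliver 0→1: 1[part,t=1,y]
e11 timeout(0): 0[coor,t=2,y]
e12 timeout(0): 0[coor,t=3,y]
e13 deliver 2→3: ·
e14 crash(1): 1[✗part,t=1,y]
e15 timeout(0): 0[coor,t=4,y]
e16 propose(0,'y'): 0[coor,t=5,y]
e17 deliver 2→1: ·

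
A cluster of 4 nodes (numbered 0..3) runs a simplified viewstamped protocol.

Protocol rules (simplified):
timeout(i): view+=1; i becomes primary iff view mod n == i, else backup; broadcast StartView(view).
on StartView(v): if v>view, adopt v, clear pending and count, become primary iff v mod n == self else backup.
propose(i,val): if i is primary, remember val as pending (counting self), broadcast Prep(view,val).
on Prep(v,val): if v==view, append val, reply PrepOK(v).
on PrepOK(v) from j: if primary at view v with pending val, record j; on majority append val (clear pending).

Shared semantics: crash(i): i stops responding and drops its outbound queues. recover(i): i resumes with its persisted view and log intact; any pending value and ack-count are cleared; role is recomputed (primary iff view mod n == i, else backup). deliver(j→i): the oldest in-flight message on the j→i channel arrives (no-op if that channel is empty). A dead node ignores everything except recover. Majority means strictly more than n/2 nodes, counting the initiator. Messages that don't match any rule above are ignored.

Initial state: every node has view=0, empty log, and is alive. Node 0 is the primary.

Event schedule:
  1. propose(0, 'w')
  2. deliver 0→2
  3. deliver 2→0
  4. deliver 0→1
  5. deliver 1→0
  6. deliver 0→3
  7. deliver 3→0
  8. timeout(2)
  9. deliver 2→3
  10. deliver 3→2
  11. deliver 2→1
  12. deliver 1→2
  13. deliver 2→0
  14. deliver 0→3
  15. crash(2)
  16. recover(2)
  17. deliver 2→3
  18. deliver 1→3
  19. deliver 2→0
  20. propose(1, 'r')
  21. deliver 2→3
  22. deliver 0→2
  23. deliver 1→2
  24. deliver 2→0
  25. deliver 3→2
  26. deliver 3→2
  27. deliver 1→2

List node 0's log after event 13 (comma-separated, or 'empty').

[1] propose(0,'w') → ∅
[2] deliver 0→2 → N2(back v0 [w])
[3] deliver 2→0 → ∅
[4] deliver 0→1 → N1(back v0 [w])
[5] deliver 1→0 → N0(prim v0 [w])
[6] deliver 0→3 → N3(back v0 [w])
[7] deliver 3→0 → ∅
[8] timeout(2) → N2(back v1 [w])
[9] deliver 2→3 → N3(back v1 [w])
[10] deliver 3→2 → ∅
[11] deliver 2→1 → N1(prim v1 [w])
[12] deliver 1→2 → ∅
[13] deliver 2→0 → N0(back v1 [w])

w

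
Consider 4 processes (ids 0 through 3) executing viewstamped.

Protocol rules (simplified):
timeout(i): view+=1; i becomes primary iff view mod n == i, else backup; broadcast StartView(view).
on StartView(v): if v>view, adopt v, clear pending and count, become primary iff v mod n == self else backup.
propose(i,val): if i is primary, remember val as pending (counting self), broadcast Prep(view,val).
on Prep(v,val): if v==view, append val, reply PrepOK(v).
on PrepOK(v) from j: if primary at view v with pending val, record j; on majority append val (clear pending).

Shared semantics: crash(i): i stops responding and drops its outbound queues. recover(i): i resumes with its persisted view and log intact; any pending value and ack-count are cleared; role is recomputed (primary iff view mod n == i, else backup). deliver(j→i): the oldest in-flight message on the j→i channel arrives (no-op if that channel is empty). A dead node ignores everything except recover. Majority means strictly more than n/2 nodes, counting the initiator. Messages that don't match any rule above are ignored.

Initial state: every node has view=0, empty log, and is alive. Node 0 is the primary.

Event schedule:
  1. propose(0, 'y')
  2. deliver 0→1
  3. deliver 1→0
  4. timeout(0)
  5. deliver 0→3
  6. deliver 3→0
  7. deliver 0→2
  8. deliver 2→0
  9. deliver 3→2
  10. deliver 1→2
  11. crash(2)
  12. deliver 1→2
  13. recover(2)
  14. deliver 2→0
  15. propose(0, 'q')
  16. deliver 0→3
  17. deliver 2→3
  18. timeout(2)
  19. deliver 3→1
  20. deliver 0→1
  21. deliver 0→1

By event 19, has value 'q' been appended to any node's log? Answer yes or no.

after 1 — propose(0,'y'): ·
after 2 — deliver 0→1: n1:back/v0/[y]
after 3 — deliver 1→0: ·
after 4 — timeout(0): n0:back/v1/[-]
after 5 — deliver 0→3: n3:back/v0/[y]
after 6 — deliver 3→0: ·
after 7 — deliver 0→2: n2:back/v0/[y]
after 8 — deliver 2→0: ·
after 9 — deliver 3→2: ·
after 10 — deliver 1→2: ·
after 11 — crash(2): n2:✗back/v0/[y]
after 12 — deliver 1→2: ·
after 13 — recover(2): n2:back/v0/[y]
after 14 — deliver 2→0: ·
after 15 — propose(0,'q'): ·
after 16 — deliver 0→3: n3:back/v1/[y]
after 17 — deliver 2→3: ·
after 18 — timeout(2): n2:back/v1/[y]
after 19 — deliver 3→1: ·

no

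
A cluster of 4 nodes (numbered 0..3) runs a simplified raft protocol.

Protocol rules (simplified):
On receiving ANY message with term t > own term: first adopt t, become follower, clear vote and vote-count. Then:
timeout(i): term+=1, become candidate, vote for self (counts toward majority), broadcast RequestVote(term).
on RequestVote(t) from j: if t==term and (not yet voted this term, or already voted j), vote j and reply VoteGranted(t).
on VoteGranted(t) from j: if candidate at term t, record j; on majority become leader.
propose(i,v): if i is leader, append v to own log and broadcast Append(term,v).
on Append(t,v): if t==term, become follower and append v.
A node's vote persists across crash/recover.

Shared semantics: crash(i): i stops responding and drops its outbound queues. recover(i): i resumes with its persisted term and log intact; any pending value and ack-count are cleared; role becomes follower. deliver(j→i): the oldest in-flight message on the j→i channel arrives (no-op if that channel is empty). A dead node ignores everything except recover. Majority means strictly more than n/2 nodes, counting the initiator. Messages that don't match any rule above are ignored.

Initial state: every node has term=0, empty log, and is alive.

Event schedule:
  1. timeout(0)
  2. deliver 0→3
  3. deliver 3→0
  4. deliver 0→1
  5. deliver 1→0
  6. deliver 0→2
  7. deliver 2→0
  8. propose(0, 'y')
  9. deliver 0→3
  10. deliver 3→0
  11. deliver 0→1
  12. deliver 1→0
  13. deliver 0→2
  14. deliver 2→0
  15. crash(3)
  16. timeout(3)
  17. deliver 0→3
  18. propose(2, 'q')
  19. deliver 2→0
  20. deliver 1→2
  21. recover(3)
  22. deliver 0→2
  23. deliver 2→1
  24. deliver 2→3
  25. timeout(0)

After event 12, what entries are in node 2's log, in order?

after 1 — timeout(0): n0:cand/t1/[-]
after 2 — deliver 0→3: n3:foll/t1/[-]
after 3 — deliver 3→0: ·
after 4 — deliver 0→1: n1:foll/t1/[-]
after 5 — deliver 1→0: n0:lead/t1/[-]
after 6 — deliver 0→2: n2:foll/t1/[-]
after 7 — deliver 2→0: ·
after 8 — propose(0,'y'): n0:lead/t1/[y]
after 9 — deliver 0→3: n3:foll/t1/[y]
after 10 — deliver 3→0: ·
after 11 — deliver 0→1: n1:foll/t1/[y]
after 12 — deliver 1→0: ·

empty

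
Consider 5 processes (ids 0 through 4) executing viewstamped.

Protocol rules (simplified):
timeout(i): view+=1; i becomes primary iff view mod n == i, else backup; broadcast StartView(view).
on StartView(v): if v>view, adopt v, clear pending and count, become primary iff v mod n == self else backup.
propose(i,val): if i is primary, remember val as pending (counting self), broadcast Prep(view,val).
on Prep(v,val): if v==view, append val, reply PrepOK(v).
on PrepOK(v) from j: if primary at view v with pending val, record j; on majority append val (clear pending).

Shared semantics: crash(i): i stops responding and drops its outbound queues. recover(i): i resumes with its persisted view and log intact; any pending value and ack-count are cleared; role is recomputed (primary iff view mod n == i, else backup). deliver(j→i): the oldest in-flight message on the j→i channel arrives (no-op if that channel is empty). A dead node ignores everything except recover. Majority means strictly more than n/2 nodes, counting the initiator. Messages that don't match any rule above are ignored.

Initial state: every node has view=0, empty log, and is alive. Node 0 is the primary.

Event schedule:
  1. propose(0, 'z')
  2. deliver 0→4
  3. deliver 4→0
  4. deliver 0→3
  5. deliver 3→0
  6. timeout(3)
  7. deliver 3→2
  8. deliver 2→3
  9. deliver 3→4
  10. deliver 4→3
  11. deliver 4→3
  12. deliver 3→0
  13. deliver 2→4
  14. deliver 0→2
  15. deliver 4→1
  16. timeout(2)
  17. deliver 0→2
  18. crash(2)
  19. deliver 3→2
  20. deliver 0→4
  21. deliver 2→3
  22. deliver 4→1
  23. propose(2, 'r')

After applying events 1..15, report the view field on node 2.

1

[1] propose(0,'z') → ∅
[2] deliver 0→4 → N4(back v0 [z])
[3] deliver 4→0 → ∅
[4] deliver 0→3 → N3(back v0 [z])
[5] deliver 3→0 → N0(prim v0 [z])
[6] timeout(3) → N3(back v1 [z])
[7] deliver 3→2 → N2(back v1 [-])
[8] deliver 2→3 → ∅
[9] deliver 3→4 → N4(back v1 [z])
[10] deliver 4→3 → ∅
[11] deliver 4→3 → ∅
[12] deliver 3→0 → N0(back v1 [z])
[13] deliver 2→4 → ∅
[14] deliver 0→2 → ∅
[15] deliver 4→1 → ∅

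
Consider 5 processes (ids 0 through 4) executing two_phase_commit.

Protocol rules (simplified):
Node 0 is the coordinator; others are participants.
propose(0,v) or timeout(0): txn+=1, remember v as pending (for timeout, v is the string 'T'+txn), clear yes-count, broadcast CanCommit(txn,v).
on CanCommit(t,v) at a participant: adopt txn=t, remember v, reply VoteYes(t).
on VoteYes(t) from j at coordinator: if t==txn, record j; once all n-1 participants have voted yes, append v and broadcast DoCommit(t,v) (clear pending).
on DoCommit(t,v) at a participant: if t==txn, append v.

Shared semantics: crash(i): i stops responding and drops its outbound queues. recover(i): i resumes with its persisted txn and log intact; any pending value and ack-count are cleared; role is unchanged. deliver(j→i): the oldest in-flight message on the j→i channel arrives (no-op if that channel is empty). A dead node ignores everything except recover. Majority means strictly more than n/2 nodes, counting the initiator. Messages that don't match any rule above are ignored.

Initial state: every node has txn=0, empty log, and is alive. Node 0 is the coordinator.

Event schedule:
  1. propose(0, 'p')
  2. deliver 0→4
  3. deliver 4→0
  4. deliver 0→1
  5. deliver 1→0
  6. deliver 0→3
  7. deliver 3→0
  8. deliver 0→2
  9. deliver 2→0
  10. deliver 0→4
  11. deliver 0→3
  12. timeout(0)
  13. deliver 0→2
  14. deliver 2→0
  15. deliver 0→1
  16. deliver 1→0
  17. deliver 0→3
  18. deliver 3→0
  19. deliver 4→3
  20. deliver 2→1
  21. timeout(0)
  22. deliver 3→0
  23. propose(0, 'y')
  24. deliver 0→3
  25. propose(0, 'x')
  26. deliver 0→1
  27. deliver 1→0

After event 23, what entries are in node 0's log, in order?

1. propose(0,'p'):  <0:coor t1 ->
2. deliver 0→4:  <4:part t1 ->
3. deliver 4→0:  nop
4. deliver 0→1:  <1:part t1 ->
5. deliver 1→0:  nop
6. deliver 0→3:  <3:part t1 ->
7. deliver 3→0:  nop
8. deliver 0→2:  <2:part t1 ->
9. deliver 2→0:  <0:coor t1 p>
10. deliver 0→4:  <4:part t1 p>
11. deliver 0→3:  <3:part t1 p>
12. timeout(0):  <0:coor t2 p>
13. deliver 0→2:  <2:part t1 p>
14. deliver 2→0:  nop
15. deliver 0→1:  <1:part t1 p>
16. deliver 1→0:  nop
17. deliver 0→3:  <3:part t2 p>
18. deliver 3→0:  nop
19. deliver 4→3:  nop
20. deliver 2→1:  nop
21. timeout(0):  <0:coor t3 p>
22. deliver 3→0:  nop
23. propose(0,'y'):  <0:coor t4 p>

p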